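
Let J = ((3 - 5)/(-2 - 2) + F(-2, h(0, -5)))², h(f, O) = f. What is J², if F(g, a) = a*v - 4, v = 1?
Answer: 2401/16 ≈ 150.06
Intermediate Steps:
F(g, a) = -4 + a (F(g, a) = a*1 - 4 = a - 4 = -4 + a)
J = 49/4 (J = ((3 - 5)/(-2 - 2) + (-4 + 0))² = (-2/(-4) - 4)² = (-2*(-¼) - 4)² = (½ - 4)² = (-7/2)² = 49/4 ≈ 12.250)
J² = (49/4)² = 2401/16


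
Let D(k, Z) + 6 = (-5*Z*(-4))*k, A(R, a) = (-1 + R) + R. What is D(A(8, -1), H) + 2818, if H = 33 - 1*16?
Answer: 7912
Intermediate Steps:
H = 17 (H = 33 - 16 = 17)
A(R, a) = -1 + 2*R
D(k, Z) = -6 + 20*Z*k (D(k, Z) = -6 + (-5*Z*(-4))*k = -6 + (20*Z)*k = -6 + 20*Z*k)
D(A(8, -1), H) + 2818 = (-6 + 20*17*(-1 + 2*8)) + 2818 = (-6 + 20*17*(-1 + 16)) + 2818 = (-6 + 20*17*15) + 2818 = (-6 + 5100) + 2818 = 5094 + 2818 = 7912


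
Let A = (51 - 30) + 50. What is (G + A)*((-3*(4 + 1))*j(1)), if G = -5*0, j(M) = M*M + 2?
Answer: -3195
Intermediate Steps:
j(M) = 2 + M² (j(M) = M² + 2 = 2 + M²)
A = 71 (A = 21 + 50 = 71)
G = 0
(G + A)*((-3*(4 + 1))*j(1)) = (0 + 71)*((-3*(4 + 1))*(2 + 1²)) = 71*((-3*5)*(2 + 1)) = 71*(-15*3) = 71*(-45) = -3195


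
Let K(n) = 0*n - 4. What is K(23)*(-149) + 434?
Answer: 1030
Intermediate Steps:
K(n) = -4 (K(n) = 0 - 4 = -4)
K(23)*(-149) + 434 = -4*(-149) + 434 = 596 + 434 = 1030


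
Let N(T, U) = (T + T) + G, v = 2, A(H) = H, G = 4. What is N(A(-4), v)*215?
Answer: -860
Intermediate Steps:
N(T, U) = 4 + 2*T (N(T, U) = (T + T) + 4 = 2*T + 4 = 4 + 2*T)
N(A(-4), v)*215 = (4 + 2*(-4))*215 = (4 - 8)*215 = -4*215 = -860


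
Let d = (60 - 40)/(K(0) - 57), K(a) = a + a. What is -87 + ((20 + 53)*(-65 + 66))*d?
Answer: -6419/57 ≈ -112.61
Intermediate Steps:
K(a) = 2*a
d = -20/57 (d = (60 - 40)/(2*0 - 57) = 20/(0 - 57) = 20/(-57) = 20*(-1/57) = -20/57 ≈ -0.35088)
-87 + ((20 + 53)*(-65 + 66))*d = -87 + ((20 + 53)*(-65 + 66))*(-20/57) = -87 + (73*1)*(-20/57) = -87 + 73*(-20/57) = -87 - 1460/57 = -6419/57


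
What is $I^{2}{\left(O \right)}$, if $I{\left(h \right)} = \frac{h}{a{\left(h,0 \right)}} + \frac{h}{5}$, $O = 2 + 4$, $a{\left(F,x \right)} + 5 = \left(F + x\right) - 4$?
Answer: $\frac{16}{25} \approx 0.64$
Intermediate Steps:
$a{\left(F,x \right)} = -9 + F + x$ ($a{\left(F,x \right)} = -5 - \left(4 - F - x\right) = -5 + \left(-4 + F + x\right) = -9 + F + x$)
$O = 6$
$I{\left(h \right)} = \frac{h}{5} + \frac{h}{-9 + h}$ ($I{\left(h \right)} = \frac{h}{-9 + h + 0} + \frac{h}{5} = \frac{h}{-9 + h} + h \frac{1}{5} = \frac{h}{-9 + h} + \frac{h}{5} = \frac{h}{5} + \frac{h}{-9 + h}$)
$I^{2}{\left(O \right)} = \left(\frac{1}{5} \cdot 6 \frac{1}{-9 + 6} \left(-4 + 6\right)\right)^{2} = \left(\frac{1}{5} \cdot 6 \frac{1}{-3} \cdot 2\right)^{2} = \left(\frac{1}{5} \cdot 6 \left(- \frac{1}{3}\right) 2\right)^{2} = \left(- \frac{4}{5}\right)^{2} = \frac{16}{25}$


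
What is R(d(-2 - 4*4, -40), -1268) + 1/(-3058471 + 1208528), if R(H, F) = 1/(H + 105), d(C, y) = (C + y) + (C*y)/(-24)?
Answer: 1849926/31449031 ≈ 0.058823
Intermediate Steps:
d(C, y) = C + y - C*y/24 (d(C, y) = (C + y) + (C*y)*(-1/24) = (C + y) - C*y/24 = C + y - C*y/24)
R(H, F) = 1/(105 + H)
R(d(-2 - 4*4, -40), -1268) + 1/(-3058471 + 1208528) = 1/(105 + ((-2 - 4*4) - 40 - 1/24*(-2 - 4*4)*(-40))) + 1/(-3058471 + 1208528) = 1/(105 + ((-2 - 16) - 40 - 1/24*(-2 - 16)*(-40))) + 1/(-1849943) = 1/(105 + (-18 - 40 - 1/24*(-18)*(-40))) - 1/1849943 = 1/(105 + (-18 - 40 - 30)) - 1/1849943 = 1/(105 - 88) - 1/1849943 = 1/17 - 1/1849943 = 1849926/31449031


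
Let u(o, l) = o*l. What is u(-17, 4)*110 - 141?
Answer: -7621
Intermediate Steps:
u(o, l) = l*o
u(-17, 4)*110 - 141 = (4*(-17))*110 - 141 = -68*110 - 141 = -7480 - 141 = -7621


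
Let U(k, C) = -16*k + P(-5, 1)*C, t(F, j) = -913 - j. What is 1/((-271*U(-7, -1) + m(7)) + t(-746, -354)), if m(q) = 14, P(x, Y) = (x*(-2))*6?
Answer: -1/14637 ≈ -6.8320e-5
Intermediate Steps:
P(x, Y) = -12*x (P(x, Y) = -2*x*6 = -12*x)
U(k, C) = -16*k + 60*C (U(k, C) = -16*k + (-12*(-5))*C = -16*k + 60*C)
1/((-271*U(-7, -1) + m(7)) + t(-746, -354)) = 1/((-271*(-16*(-7) + 60*(-1)) + 14) + (-913 - 1*(-354))) = 1/((-271*(112 - 60) + 14) + (-913 + 354)) = 1/((-271*52 + 14) - 559) = 1/((-14092 + 14) - 559) = 1/(-14078 - 559) = 1/(-14637) = -1/14637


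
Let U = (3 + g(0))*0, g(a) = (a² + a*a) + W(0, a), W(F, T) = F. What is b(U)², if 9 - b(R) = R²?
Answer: 81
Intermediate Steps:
g(a) = 2*a² (g(a) = (a² + a*a) + 0 = (a² + a²) + 0 = 2*a² + 0 = 2*a²)
U = 0 (U = (3 + 2*0²)*0 = (3 + 2*0)*0 = (3 + 0)*0 = 3*0 = 0)
b(R) = 9 - R²
b(U)² = (9 - 1*0²)² = (9 - 1*0)² = (9 + 0)² = 9² = 81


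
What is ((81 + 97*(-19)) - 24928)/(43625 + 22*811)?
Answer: -26690/61467 ≈ -0.43422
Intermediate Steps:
((81 + 97*(-19)) - 24928)/(43625 + 22*811) = ((81 - 1843) - 24928)/(43625 + 17842) = (-1762 - 24928)/61467 = -26690*1/61467 = -26690/61467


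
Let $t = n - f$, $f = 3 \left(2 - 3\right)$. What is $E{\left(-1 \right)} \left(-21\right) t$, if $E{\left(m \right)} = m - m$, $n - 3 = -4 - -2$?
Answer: $0$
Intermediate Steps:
$f = -3$ ($f = 3 \left(-1\right) = -3$)
$n = 1$ ($n = 3 - 2 = 1$)
$E{\left(m \right)} = 0$
$t = 4$ ($t = 1 - -3 = 1 + 3 = 4$)
$E{\left(-1 \right)} \left(-21\right) t = 0 \left(-21\right) 4 = 0 \cdot 4 = 0$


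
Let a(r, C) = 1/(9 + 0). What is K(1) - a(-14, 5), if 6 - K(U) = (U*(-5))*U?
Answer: 98/9 ≈ 10.889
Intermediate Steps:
a(r, C) = ⅑ (a(r, C) = 1/9 = ⅑)
K(U) = 6 + 5*U² (K(U) = 6 - U*(-5)*U = 6 - (-5*U)*U = 6 - (-5)*U² = 6 + 5*U²)
K(1) - a(-14, 5) = (6 + 5*1²) - 1*⅑ = (6 + 5*1) - ⅑ = (6 + 5) - ⅑ = 11 - ⅑ = 98/9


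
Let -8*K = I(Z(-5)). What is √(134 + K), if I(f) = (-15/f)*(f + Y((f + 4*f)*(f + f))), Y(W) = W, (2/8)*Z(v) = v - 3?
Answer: I*√7426/4 ≈ 21.544*I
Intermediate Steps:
Z(v) = -12 + 4*v (Z(v) = 4*(v - 3) = 4*(-3 + v) = -12 + 4*v)
I(f) = -15*(f + 10*f²)/f (I(f) = (-15/f)*(f + (f + 4*f)*(f + f)) = (-15/f)*(f + (5*f)*(2*f)) = (-15/f)*(f + 10*f²) = -15*(f + 10*f²)/f)
K = -4785/8 (K = -(-15 - 150*(-12 + 4*(-5)))/8 = -(-15 - 150*(-12 - 20))/8 = -(-15 - 150*(-32))/8 = -(-15 + 4800)/8 = -⅛*4785 = -4785/8 ≈ -598.13)
√(134 + K) = √(134 - 4785/8) = √(-3713/8) = I*√7426/4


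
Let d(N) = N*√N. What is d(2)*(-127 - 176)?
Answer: -606*√2 ≈ -857.01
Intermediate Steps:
d(N) = N^(3/2)
d(2)*(-127 - 176) = 2^(3/2)*(-127 - 176) = (2*√2)*(-303) = -606*√2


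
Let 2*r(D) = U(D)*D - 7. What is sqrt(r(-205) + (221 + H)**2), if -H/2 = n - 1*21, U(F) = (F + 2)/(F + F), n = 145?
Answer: sqrt(2699)/2 ≈ 25.976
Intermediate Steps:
U(F) = (2 + F)/(2*F) (U(F) = (2 + F)/((2*F)) = (2 + F)*(1/(2*F)) = (2 + F)/(2*F))
r(D) = -3 + D/4 (r(D) = (((2 + D)/(2*D))*D - 7)/2 = ((1 + D/2) - 7)/2 = (-6 + D/2)/2 = -3 + D/4)
H = -248 (H = -2*(145 - 1*21) = -2*(145 - 21) = -2*124 = -248)
sqrt(r(-205) + (221 + H)**2) = sqrt((-3 + (1/4)*(-205)) + (221 - 248)**2) = sqrt((-3 - 205/4) + (-27)**2) = sqrt(-217/4 + 729) = sqrt(2699/4) = sqrt(2699)/2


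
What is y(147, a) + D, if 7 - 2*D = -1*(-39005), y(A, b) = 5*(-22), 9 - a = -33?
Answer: -19609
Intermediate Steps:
a = 42 (a = 9 - 1*(-33) = 9 + 33 = 42)
y(A, b) = -110
D = -19499 (D = 7/2 - (-1)*(-39005)/2 = 7/2 - ½*39005 = 7/2 - 39005/2 = -19499)
y(147, a) + D = -110 - 19499 = -19609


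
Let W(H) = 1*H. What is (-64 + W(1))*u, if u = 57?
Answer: -3591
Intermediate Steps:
W(H) = H
(-64 + W(1))*u = (-64 + 1)*57 = -63*57 = -3591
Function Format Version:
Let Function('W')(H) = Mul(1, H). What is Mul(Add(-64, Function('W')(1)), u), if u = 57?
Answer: -3591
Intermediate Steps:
Function('W')(H) = H
Mul(Add(-64, Function('W')(1)), u) = Mul(Add(-64, 1), 57) = Mul(-63, 57) = -3591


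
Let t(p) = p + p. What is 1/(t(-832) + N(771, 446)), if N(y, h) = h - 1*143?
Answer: -1/1361 ≈ -0.00073475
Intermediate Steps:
N(y, h) = -143 + h (N(y, h) = h - 143 = -143 + h)
t(p) = 2*p
1/(t(-832) + N(771, 446)) = 1/(2*(-832) + (-143 + 446)) = 1/(-1664 + 303) = 1/(-1361) = -1/1361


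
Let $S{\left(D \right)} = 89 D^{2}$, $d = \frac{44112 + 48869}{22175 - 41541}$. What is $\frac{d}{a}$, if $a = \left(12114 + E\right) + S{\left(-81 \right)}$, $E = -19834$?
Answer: $- \frac{92981}{11158863494} \approx -8.3325 \cdot 10^{-6}$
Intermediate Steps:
$d = - \frac{92981}{19366}$ ($d = \frac{92981}{-19366} = 92981 \left(- \frac{1}{19366}\right) = - \frac{92981}{19366} \approx -4.8012$)
$a = 576209$ ($a = \left(12114 - 19834\right) + 89 \left(-81\right)^{2} = -7720 + 89 \cdot 6561 = -7720 + 583929 = 576209$)
$\frac{d}{a} = - \frac{92981}{19366 \cdot 576209} = \left(- \frac{92981}{19366}\right) \frac{1}{576209} = - \frac{92981}{11158863494}$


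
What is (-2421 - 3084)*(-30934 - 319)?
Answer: 172047765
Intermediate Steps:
(-2421 - 3084)*(-30934 - 319) = -5505*(-31253) = 172047765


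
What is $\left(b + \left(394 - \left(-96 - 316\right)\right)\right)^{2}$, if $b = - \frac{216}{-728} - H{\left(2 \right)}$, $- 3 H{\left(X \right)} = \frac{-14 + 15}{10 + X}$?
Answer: $\frac{6977622627361}{10732176} \approx 6.5016 \cdot 10^{5}$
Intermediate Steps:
$H{\left(X \right)} = - \frac{1}{3 \left(10 + X\right)}$ ($H{\left(X \right)} = - \frac{\left(-14 + 15\right) \frac{1}{10 + X}}{3} = - \frac{1 \frac{1}{10 + X}}{3} = - \frac{1}{3 \left(10 + X\right)}$)
$b = \frac{1063}{3276}$ ($b = - \frac{216}{-728} - - \frac{1}{30 + 3 \cdot 2} = \left(-216\right) \left(- \frac{1}{728}\right) - - \frac{1}{30 + 6} = \frac{27}{91} - - \frac{1}{36} = \frac{27}{91} + \frac{1}{36} = \frac{1063}{3276} \approx 0.32448$)
$\left(b + \left(394 - \left(-96 - 316\right)\right)\right)^{2} = \left(\frac{1063}{3276} + \left(394 - \left(-96 - 316\right)\right)\right)^{2} = \left(\frac{1063}{3276} + \left(394 - -412\right)\right)^{2} = \left(\frac{1063}{3276} + \left(394 + 412\right)\right)^{2} = \left(\frac{1063}{3276} + 806\right)^{2} = \left(\frac{2641519}{3276}\right)^{2} = \frac{6977622627361}{10732176}$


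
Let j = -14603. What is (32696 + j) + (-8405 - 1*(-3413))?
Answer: 13101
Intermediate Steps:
(32696 + j) + (-8405 - 1*(-3413)) = (32696 - 14603) + (-8405 - 1*(-3413)) = 18093 + (-8405 + 3413) = 18093 - 4992 = 13101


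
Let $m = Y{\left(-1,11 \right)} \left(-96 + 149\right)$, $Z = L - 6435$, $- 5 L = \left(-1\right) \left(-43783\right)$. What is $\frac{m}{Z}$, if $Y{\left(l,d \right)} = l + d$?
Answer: $- \frac{1325}{37979} \approx -0.034888$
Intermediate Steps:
$Y{\left(l,d \right)} = d + l$
$L = - \frac{43783}{5}$ ($L = - \frac{\left(-1\right) \left(-43783\right)}{5} = \left(- \frac{1}{5}\right) 43783 = - \frac{43783}{5} \approx -8756.6$)
$Z = - \frac{75958}{5}$ ($Z = - \frac{43783}{5} - 6435 = - \frac{75958}{5} \approx -15192.0$)
$m = 530$ ($m = \left(11 - 1\right) \left(-96 + 149\right) = 10 \cdot 53 = 530$)
$\frac{m}{Z} = \frac{530}{- \frac{75958}{5}} = 530 \left(- \frac{5}{75958}\right) = - \frac{1325}{37979}$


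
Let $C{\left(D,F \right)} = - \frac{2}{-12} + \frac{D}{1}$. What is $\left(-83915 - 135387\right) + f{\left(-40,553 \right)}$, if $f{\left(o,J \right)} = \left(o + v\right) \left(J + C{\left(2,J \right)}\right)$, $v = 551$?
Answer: $\frac{386329}{6} \approx 64388.0$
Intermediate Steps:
$C{\left(D,F \right)} = \frac{1}{6} + D$ ($C{\left(D,F \right)} = \left(-2\right) \left(- \frac{1}{12}\right) + D 1 = \frac{1}{6} + D$)
$f{\left(o,J \right)} = \left(551 + o\right) \left(\frac{13}{6} + J\right)$ ($f{\left(o,J \right)} = \left(o + 551\right) \left(J + \left(\frac{1}{6} + 2\right)\right) = \left(551 + o\right) \left(J + \frac{13}{6}\right) = \left(551 + o\right) \left(\frac{13}{6} + J\right)$)
$\left(-83915 - 135387\right) + f{\left(-40,553 \right)} = \left(-83915 - 135387\right) + \left(\frac{7163}{6} + 551 \cdot 553 + \frac{13}{6} \left(-40\right) + 553 \left(-40\right)\right) = -219302 + \left(\frac{7163}{6} + 304703 - \frac{260}{3} - 22120\right) = -219302 + \frac{1702141}{6} = \frac{386329}{6}$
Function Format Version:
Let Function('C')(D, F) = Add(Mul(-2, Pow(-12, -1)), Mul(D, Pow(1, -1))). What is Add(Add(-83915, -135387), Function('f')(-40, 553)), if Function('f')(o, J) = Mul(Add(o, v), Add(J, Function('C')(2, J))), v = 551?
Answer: Rational(386329, 6) ≈ 64388.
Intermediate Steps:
Function('C')(D, F) = Add(Rational(1, 6), D) (Function('C')(D, F) = Add(Mul(-2, Rational(-1, 12)), Mul(D, 1)) = Add(Rational(1, 6), D))
Function('f')(o, J) = Mul(Add(551, o), Add(Rational(13, 6), J)) (Function('f')(o, J) = Mul(Add(o, 551), Add(J, Add(Rational(1, 6), 2))) = Mul(Add(551, o), Add(J, Rational(13, 6))) = Mul(Add(551, o), Add(Rational(13, 6), J)))
Add(Add(-83915, -135387), Function('f')(-40, 553)) = Add(Add(-83915, -135387), Add(Rational(7163, 6), Mul(551, 553), Mul(Rational(13, 6), -40), Mul(553, -40))) = Add(-219302, Add(Rational(7163, 6), 304703, Rational(-260, 3), -22120)) = Add(-219302, Rational(1702141, 6)) = Rational(386329, 6)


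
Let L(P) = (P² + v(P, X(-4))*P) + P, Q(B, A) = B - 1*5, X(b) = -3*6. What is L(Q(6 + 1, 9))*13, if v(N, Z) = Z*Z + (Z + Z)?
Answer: 7566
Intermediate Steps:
X(b) = -18
v(N, Z) = Z² + 2*Z
Q(B, A) = -5 + B (Q(B, A) = B - 5 = -5 + B)
L(P) = P² + 289*P (L(P) = (P² + (-18*(2 - 18))*P) + P = (P² + (-18*(-16))*P) + P = (P² + 288*P) + P = P² + 289*P)
L(Q(6 + 1, 9))*13 = ((-5 + (6 + 1))*(289 + (-5 + (6 + 1))))*13 = ((-5 + 7)*(289 + (-5 + 7)))*13 = (2*(289 + 2))*13 = (2*291)*13 = 582*13 = 7566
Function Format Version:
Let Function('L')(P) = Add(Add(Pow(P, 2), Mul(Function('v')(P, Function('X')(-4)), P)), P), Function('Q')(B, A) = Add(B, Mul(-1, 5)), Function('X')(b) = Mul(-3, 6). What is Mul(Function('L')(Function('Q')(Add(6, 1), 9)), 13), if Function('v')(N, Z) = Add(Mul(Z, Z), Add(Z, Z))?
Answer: 7566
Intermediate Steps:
Function('X')(b) = -18
Function('v')(N, Z) = Add(Pow(Z, 2), Mul(2, Z))
Function('Q')(B, A) = Add(-5, B) (Function('Q')(B, A) = Add(B, -5) = Add(-5, B))
Function('L')(P) = Add(Pow(P, 2), Mul(289, P)) (Function('L')(P) = Add(Add(Pow(P, 2), Mul(Mul(-18, Add(2, -18)), P)), P) = Add(Add(Pow(P, 2), Mul(Mul(-18, -16), P)), P) = Add(Add(Pow(P, 2), Mul(288, P)), P) = Add(Pow(P, 2), Mul(289, P)))
Mul(Function('L')(Function('Q')(Add(6, 1), 9)), 13) = Mul(Mul(Add(-5, Add(6, 1)), Add(289, Add(-5, Add(6, 1)))), 13) = Mul(Mul(Add(-5, 7), Add(289, Add(-5, 7))), 13) = Mul(Mul(2, Add(289, 2)), 13) = Mul(Mul(2, 291), 13) = Mul(582, 13) = 7566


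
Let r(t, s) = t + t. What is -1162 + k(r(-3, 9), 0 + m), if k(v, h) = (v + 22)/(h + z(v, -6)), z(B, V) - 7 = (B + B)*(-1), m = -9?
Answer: -5802/5 ≈ -1160.4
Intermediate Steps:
r(t, s) = 2*t
z(B, V) = 7 - 2*B (z(B, V) = 7 + (B + B)*(-1) = 7 + (2*B)*(-1) = 7 - 2*B)
k(v, h) = (22 + v)/(7 + h - 2*v) (k(v, h) = (v + 22)/(h + (7 - 2*v)) = (22 + v)/(7 + h - 2*v))
-1162 + k(r(-3, 9), 0 + m) = -1162 + (22 + 2*(-3))/(7 + (0 - 9) - 4*(-3)) = -1162 + (22 - 6)/(7 - 9 - 2*(-6)) = -1162 + 16/(7 - 9 + 12) = -1162 + 16/10 = -1162 + (1/10)*16 = -1162 + 8/5 = -5802/5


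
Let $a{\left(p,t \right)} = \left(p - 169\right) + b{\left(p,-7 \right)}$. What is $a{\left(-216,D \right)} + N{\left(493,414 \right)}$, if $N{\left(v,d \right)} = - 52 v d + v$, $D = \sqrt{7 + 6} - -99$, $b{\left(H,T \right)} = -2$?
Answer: $-10613198$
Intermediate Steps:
$D = 99 + \sqrt{13}$ ($D = \sqrt{13} + 99 = 99 + \sqrt{13} \approx 102.61$)
$a{\left(p,t \right)} = -171 + p$ ($a{\left(p,t \right)} = \left(p - 169\right) - 2 = \left(-169 + p\right) - 2 = -171 + p$)
$N{\left(v,d \right)} = v - 52 d v$ ($N{\left(v,d \right)} = - 52 d v + v = v - 52 d v$)
$a{\left(-216,D \right)} + N{\left(493,414 \right)} = \left(-171 - 216\right) + 493 \left(1 - 21528\right) = -387 + 493 \left(1 - 21528\right) = -387 + 493 \left(-21527\right) = -387 - 10612811 = -10613198$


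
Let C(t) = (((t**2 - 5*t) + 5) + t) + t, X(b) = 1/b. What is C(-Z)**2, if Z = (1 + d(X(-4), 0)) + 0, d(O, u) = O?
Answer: 15625/256 ≈ 61.035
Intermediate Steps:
Z = 3/4 (Z = (1 + 1/(-4)) + 0 = (1 - 1/4) + 0 = 3/4 + 0 = 3/4 ≈ 0.75000)
C(t) = 5 + t**2 - 3*t (C(t) = ((5 + t**2 - 5*t) + t) + t = (5 + t**2 - 4*t) + t = 5 + t**2 - 3*t)
C(-Z)**2 = (5 + (-1*3/4)**2 - (-3)*3/4)**2 = (5 + (-3/4)**2 - 3*(-3/4))**2 = (5 + 9/16 + 9/4)**2 = (125/16)**2 = 15625/256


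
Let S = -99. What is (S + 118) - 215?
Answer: -196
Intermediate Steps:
(S + 118) - 215 = (-99 + 118) - 215 = 19 - 215 = -196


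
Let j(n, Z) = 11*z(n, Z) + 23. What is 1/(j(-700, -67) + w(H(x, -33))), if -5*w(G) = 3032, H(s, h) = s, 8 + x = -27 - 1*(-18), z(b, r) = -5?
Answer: -5/3192 ≈ -0.0015664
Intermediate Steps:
x = -17 (x = -8 + (-27 - 1*(-18)) = -8 + (-27 + 18) = -8 - 9 = -17)
j(n, Z) = -32 (j(n, Z) = 11*(-5) + 23 = -55 + 23 = -32)
w(G) = -3032/5 (w(G) = -1/5*3032 = -3032/5)
1/(j(-700, -67) + w(H(x, -33))) = 1/(-32 - 3032/5) = 1/(-3192/5) = -5/3192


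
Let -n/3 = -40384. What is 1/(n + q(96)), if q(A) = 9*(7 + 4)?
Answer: 1/121251 ≈ 8.2474e-6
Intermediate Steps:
n = 121152 (n = -3*(-40384) = 121152)
q(A) = 99 (q(A) = 9*11 = 99)
1/(n + q(96)) = 1/(121152 + 99) = 1/121251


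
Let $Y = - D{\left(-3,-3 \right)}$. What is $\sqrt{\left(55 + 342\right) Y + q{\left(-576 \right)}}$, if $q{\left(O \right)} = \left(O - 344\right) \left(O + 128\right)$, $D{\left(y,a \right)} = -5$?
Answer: $\sqrt{414145} \approx 643.54$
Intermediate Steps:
$q{\left(O \right)} = \left(-344 + O\right) \left(128 + O\right)$
$Y = 5$ ($Y = \left(-1\right) \left(-5\right) = 5$)
$\sqrt{\left(55 + 342\right) Y + q{\left(-576 \right)}} = \sqrt{\left(55 + 342\right) 5 - \left(-80384 - 331776\right)} = \sqrt{397 \cdot 5 + \left(-44032 + 331776 + 124416\right)} = \sqrt{1985 + 412160} = \sqrt{414145}$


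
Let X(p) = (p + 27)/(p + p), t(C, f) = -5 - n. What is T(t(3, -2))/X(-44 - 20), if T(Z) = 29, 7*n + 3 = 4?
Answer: 3712/37 ≈ 100.32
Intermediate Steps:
n = ⅐ (n = -3/7 + (⅐)*4 = -3/7 + 4/7 = ⅐ ≈ 0.14286)
t(C, f) = -36/7 (t(C, f) = -5 - 1*⅐ = -5 - ⅐ = -36/7)
X(p) = (27 + p)/(2*p) (X(p) = (27 + p)/((2*p)) = (27 + p)*(1/(2*p)) = (27 + p)/(2*p))
T(t(3, -2))/X(-44 - 20) = 29/(((27 + (-44 - 20))/(2*(-44 - 20)))) = 29/(((½)*(27 - 64)/(-64))) = 29/(((½)*(-1/64)*(-37))) = 29/(37/128) = 29*(128/37) = 3712/37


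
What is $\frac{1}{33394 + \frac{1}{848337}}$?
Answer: $\frac{848337}{28329365779} \approx 2.9946 \cdot 10^{-5}$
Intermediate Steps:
$\frac{1}{33394 + \frac{1}{848337}} = \frac{1}{\frac{28329365779}{848337}} = \frac{848337}{28329365779}$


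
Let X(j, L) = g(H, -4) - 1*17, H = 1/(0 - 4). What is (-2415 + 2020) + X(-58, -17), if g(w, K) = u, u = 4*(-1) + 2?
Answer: -414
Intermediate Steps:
H = -1/4 (H = 1/(-4) = -1/4 ≈ -0.25000)
u = -2 (u = -4 + 2 = -2)
g(w, K) = -2
X(j, L) = -19 (X(j, L) = -2 - 1*17 = -2 - 17 = -19)
(-2415 + 2020) + X(-58, -17) = (-2415 + 2020) - 19 = -395 - 19 = -414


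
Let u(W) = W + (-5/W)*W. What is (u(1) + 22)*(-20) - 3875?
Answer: -4235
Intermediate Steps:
u(W) = -5 + W (u(W) = W - 5 = -5 + W)
(u(1) + 22)*(-20) - 3875 = ((-5 + 1) + 22)*(-20) - 3875 = (-4 + 22)*(-20) - 3875 = 18*(-20) - 3875 = -360 - 3875 = -4235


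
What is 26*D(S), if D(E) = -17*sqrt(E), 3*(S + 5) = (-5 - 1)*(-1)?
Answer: -442*I*sqrt(3) ≈ -765.57*I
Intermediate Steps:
S = -3 (S = -5 + ((-5 - 1)*(-1))/3 = -5 + (-6*(-1))/3 = -5 + (1/3)*6 = -5 + 2 = -3)
26*D(S) = 26*(-17*I*sqrt(3)) = -442*I*sqrt(3)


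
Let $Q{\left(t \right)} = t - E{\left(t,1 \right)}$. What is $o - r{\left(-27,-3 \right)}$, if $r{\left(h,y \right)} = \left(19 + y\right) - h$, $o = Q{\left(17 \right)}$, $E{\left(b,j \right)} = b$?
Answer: $-43$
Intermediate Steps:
$Q{\left(t \right)} = 0$ ($Q{\left(t \right)} = t - t = 0$)
$o = 0$
$r{\left(h,y \right)} = 19 + y - h$
$o - r{\left(-27,-3 \right)} = 0 - \left(19 - 3 - -27\right) = 0 - \left(19 - 3 + 27\right) = 0 - 43 = -43$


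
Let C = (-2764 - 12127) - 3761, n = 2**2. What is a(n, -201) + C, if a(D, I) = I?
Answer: -18853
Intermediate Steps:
n = 4
C = -18652 (C = -14891 - 3761 = -18652)
a(n, -201) + C = -201 - 18652 = -18853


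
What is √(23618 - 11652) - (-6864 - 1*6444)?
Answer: 13308 + √11966 ≈ 13417.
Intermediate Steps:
√(23618 - 11652) - (-6864 - 1*6444) = √11966 - (-6864 - 6444) = √11966 - 1*(-13308) = √11966 + 13308 = 13308 + √11966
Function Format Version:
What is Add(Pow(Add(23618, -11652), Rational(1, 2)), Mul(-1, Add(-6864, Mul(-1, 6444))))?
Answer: Add(13308, Pow(11966, Rational(1, 2))) ≈ 13417.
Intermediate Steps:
Add(Pow(Add(23618, -11652), Rational(1, 2)), Mul(-1, Add(-6864, Mul(-1, 6444)))) = Add(Pow(11966, Rational(1, 2)), Mul(-1, Add(-6864, -6444))) = Add(Pow(11966, Rational(1, 2)), Mul(-1, -13308)) = Add(Pow(11966, Rational(1, 2)), 13308) = Add(13308, Pow(11966, Rational(1, 2)))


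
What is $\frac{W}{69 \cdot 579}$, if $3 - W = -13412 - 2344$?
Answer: $\frac{1751}{4439} \approx 0.39446$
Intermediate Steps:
$W = 15759$ ($W = 3 - \left(-13412 - 2344\right) = 3 - -15756 = 3 + 15756 = 15759$)
$\frac{W}{69 \cdot 579} = \frac{15759}{69 \cdot 579} = \frac{15759}{39951} = 15759 \cdot \frac{1}{39951} = \frac{1751}{4439}$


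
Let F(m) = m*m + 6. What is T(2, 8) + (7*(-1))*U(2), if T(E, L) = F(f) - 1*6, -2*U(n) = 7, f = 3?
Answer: 67/2 ≈ 33.500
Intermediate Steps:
U(n) = -7/2 (U(n) = -½*7 = -7/2)
F(m) = 6 + m² (F(m) = m² + 6 = 6 + m²)
T(E, L) = 9 (T(E, L) = (6 + 3²) - 1*6 = (6 + 9) - 6 = 15 - 6 = 9)
T(2, 8) + (7*(-1))*U(2) = 9 + (7*(-1))*(-7/2) = 9 - 7*(-7/2) = 9 + 49/2 = 67/2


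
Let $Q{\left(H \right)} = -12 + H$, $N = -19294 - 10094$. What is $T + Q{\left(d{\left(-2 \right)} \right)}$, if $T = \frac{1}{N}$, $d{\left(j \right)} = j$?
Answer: $- \frac{411433}{29388} \approx -14.0$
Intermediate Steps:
$N = -29388$
$T = - \frac{1}{29388}$ ($T = \frac{1}{-29388} = - \frac{1}{29388} \approx -3.4028 \cdot 10^{-5}$)
$T + Q{\left(d{\left(-2 \right)} \right)} = - \frac{1}{29388} - 14 = - \frac{411433}{29388}$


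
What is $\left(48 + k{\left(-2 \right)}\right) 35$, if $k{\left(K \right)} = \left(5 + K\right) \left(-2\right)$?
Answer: $1470$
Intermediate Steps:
$k{\left(K \right)} = -10 - 2 K$
$\left(48 + k{\left(-2 \right)}\right) 35 = \left(48 - 6\right) 35 = 42 \cdot 35 = 1470$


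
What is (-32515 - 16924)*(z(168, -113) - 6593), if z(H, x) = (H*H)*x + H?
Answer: 157994041543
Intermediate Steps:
z(H, x) = H + x*H² (z(H, x) = H²*x + H = x*H² + H = H + x*H²)
(-32515 - 16924)*(z(168, -113) - 6593) = (-32515 - 16924)*(168*(1 + 168*(-113)) - 6593) = -49439*(168*(1 - 18984) - 6593) = -49439*(168*(-18983) - 6593) = -49439*(-3189144 - 6593) = -49439*(-3195737) = 157994041543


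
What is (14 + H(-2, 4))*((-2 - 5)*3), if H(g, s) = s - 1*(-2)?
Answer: -420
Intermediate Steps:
H(g, s) = 2 + s (H(g, s) = s + 2 = 2 + s)
(14 + H(-2, 4))*((-2 - 5)*3) = (14 + (2 + 4))*((-2 - 5)*3) = (14 + 6)*(-7*3) = 20*(-21) = -420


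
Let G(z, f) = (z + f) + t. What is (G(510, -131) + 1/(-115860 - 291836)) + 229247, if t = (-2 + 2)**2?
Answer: 93617601695/407696 ≈ 2.2963e+5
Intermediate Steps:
t = 0 (t = 0**2 = 0)
G(z, f) = f + z (G(z, f) = (z + f) + 0 = (f + z) + 0 = f + z)
(G(510, -131) + 1/(-115860 - 291836)) + 229247 = ((-131 + 510) + 1/(-115860 - 291836)) + 229247 = (379 + 1/(-407696)) + 229247 = (379 - 1/407696) + 229247 = 154516783/407696 + 229247 = 93617601695/407696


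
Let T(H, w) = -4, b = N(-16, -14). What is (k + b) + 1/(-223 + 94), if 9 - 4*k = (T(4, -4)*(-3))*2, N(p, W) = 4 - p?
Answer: 8381/516 ≈ 16.242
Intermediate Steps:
b = 20 (b = 4 - 1*(-16) = 4 + 16 = 20)
k = -15/4 (k = 9/4 - (-4*(-3))*2/4 = 9/4 - 3*2 = 9/4 - ¼*24 = 9/4 - 6 = -15/4 ≈ -3.7500)
(k + b) + 1/(-223 + 94) = (-15/4 + 20) + 1/(-223 + 94) = 65/4 + 1/(-129) = 65/4 - 1/129 = 8381/516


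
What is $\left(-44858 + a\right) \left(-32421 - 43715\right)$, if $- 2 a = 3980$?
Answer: $3566819328$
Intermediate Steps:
$a = -1990$ ($a = \left(- \frac{1}{2}\right) 3980 = -1990$)
$\left(-44858 + a\right) \left(-32421 - 43715\right) = \left(-44858 - 1990\right) \left(-32421 - 43715\right) = \left(-46848\right) \left(-76136\right) = 3566819328$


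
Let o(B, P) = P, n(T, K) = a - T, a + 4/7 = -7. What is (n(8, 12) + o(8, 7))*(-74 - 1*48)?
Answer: 7320/7 ≈ 1045.7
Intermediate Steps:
a = -53/7 (a = -4/7 - 7 = -53/7 ≈ -7.5714)
n(T, K) = -53/7 - T
(n(8, 12) + o(8, 7))*(-74 - 1*48) = ((-53/7 - 1*8) + 7)*(-74 - 1*48) = ((-53/7 - 8) + 7)*(-74 - 48) = (-109/7 + 7)*(-122) = -60/7*(-122) = 7320/7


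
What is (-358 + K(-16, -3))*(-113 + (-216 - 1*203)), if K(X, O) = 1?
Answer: 189924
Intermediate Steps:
(-358 + K(-16, -3))*(-113 + (-216 - 1*203)) = (-358 + 1)*(-113 + (-216 - 1*203)) = -357*(-113 + (-216 - 203)) = -357*(-113 - 419) = -357*(-532) = 189924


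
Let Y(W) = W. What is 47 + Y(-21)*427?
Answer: -8920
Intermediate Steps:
47 + Y(-21)*427 = 47 - 21*427 = 47 - 8967 = -8920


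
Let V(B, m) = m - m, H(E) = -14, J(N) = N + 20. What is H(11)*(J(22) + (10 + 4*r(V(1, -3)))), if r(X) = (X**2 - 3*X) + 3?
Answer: -896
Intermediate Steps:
J(N) = 20 + N
V(B, m) = 0
r(X) = 3 + X**2 - 3*X
H(11)*(J(22) + (10 + 4*r(V(1, -3)))) = -14*((20 + 22) + (10 + 4*(3 + 0**2 - 3*0))) = -14*(42 + (10 + 4*(3 + 0 + 0))) = -14*(42 + (10 + 4*3)) = -14*(42 + (10 + 12)) = -14*(42 + 22) = -14*64 = -896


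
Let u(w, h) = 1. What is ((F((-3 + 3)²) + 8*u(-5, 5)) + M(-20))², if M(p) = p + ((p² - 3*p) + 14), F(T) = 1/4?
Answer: 3418801/16 ≈ 2.1368e+5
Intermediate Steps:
F(T) = ¼
M(p) = 14 + p² - 2*p (M(p) = p + (14 + p² - 3*p) = 14 + p² - 2*p)
((F((-3 + 3)²) + 8*u(-5, 5)) + M(-20))² = ((¼ + 8*1) + (14 + (-20)² - 2*(-20)))² = ((¼ + 8) + (14 + 400 + 40))² = (33/4 + 454)² = (1849/4)² = 3418801/16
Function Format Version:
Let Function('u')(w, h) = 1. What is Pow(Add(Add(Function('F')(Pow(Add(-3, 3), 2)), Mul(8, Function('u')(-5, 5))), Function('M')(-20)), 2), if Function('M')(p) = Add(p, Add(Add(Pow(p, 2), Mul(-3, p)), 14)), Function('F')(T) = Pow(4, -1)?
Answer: Rational(3418801, 16) ≈ 2.1368e+5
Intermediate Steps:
Function('F')(T) = Rational(1, 4)
Function('M')(p) = Add(14, Pow(p, 2), Mul(-2, p)) (Function('M')(p) = Add(p, Add(14, Pow(p, 2), Mul(-3, p))) = Add(14, Pow(p, 2), Mul(-2, p)))
Pow(Add(Add(Function('F')(Pow(Add(-3, 3), 2)), Mul(8, Function('u')(-5, 5))), Function('M')(-20)), 2) = Pow(Add(Add(Rational(1, 4), Mul(8, 1)), Add(14, Pow(-20, 2), Mul(-2, -20))), 2) = Pow(Add(Add(Rational(1, 4), 8), Add(14, 400, 40)), 2) = Pow(Add(Rational(33, 4), 454), 2) = Pow(Rational(1849, 4), 2) = Rational(3418801, 16)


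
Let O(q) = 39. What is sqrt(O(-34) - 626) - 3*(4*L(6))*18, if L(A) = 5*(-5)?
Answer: 5400 + I*sqrt(587) ≈ 5400.0 + 24.228*I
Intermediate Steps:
L(A) = -25
sqrt(O(-34) - 626) - 3*(4*L(6))*18 = sqrt(39 - 626) - 3*(4*(-25))*18 = sqrt(-587) - 3*(-100)*18 = I*sqrt(587) - (-300)*18 = I*sqrt(587) - 1*(-5400) = I*sqrt(587) + 5400 = 5400 + I*sqrt(587)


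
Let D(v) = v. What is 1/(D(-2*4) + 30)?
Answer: 1/22 ≈ 0.045455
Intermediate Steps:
1/(D(-2*4) + 30) = 1/(-2*4 + 30) = 1/(-8 + 30) = 1/22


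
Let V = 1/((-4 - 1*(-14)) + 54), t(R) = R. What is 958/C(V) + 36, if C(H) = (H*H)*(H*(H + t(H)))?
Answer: 8036286500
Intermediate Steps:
V = 1/64 (V = 1/((-4 + 14) + 54) = 1/(10 + 54) = 1/64 ≈ 0.015625)
C(H) = 2*H⁴ (C(H) = (H*H)*(H*(H + H)) = H²*(H*(2*H)) = H²*(2*H²) = 2*H⁴)
958/C(V) + 36 = 958/((2*(1/64)⁴)) + 36 = 958/((2*(1/16777216))) + 36 = 958/(1/8388608) + 36 = 958*8388608 + 36 = 8036286464 + 36 = 8036286500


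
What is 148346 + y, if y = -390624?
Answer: -242278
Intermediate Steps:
148346 + y = 148346 - 390624 = -242278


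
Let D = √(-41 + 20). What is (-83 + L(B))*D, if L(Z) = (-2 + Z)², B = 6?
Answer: -67*I*√21 ≈ -307.03*I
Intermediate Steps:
D = I*√21 (D = √(-21) = I*√21 ≈ 4.5826*I)
(-83 + L(B))*D = (-83 + (-2 + 6)²)*(I*√21) = (-83 + 4²)*(I*√21) = (-83 + 16)*(I*√21) = -67*I*√21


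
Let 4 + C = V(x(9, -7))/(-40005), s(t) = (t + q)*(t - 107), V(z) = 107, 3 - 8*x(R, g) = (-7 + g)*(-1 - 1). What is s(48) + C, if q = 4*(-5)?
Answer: -66248387/40005 ≈ -1656.0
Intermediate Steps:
q = -20
x(R, g) = -11/8 + g/4 (x(R, g) = 3/8 - (-7 + g)*(-1 - 1)/8 = 3/8 - (-7 + g)*(-2)/8 = 3/8 - (14 - 2*g)/8 = 3/8 + (-7/4 + g/4) = -11/8 + g/4)
s(t) = (-107 + t)*(-20 + t) (s(t) = (t - 20)*(t - 107) = (-20 + t)*(-107 + t) = (-107 + t)*(-20 + t))
C = -160127/40005 (C = -4 + 107/(-40005) = -4 + 107*(-1/40005) = -4 - 107/40005 = -160127/40005 ≈ -4.0027)
s(48) + C = (2140 + 48**2 - 127*48) - 160127/40005 = (2140 + 2304 - 6096) - 160127/40005 = -1652 - 160127/40005 = -66248387/40005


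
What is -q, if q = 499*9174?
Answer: -4577826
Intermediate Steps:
q = 4577826
-q = -1*4577826 = -4577826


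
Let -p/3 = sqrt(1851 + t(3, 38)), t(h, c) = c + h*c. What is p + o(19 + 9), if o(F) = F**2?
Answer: 784 - 3*sqrt(2003) ≈ 649.74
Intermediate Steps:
t(h, c) = c + c*h
p = -3*sqrt(2003) (p = -3*sqrt(1851 + 38*(1 + 3)) = -3*sqrt(1851 + 38*4) = -3*sqrt(1851 + 152) = -3*sqrt(2003) ≈ -134.26)
p + o(19 + 9) = -3*sqrt(2003) + (19 + 9)**2 = -3*sqrt(2003) + 28**2 = -3*sqrt(2003) + 784 = 784 - 3*sqrt(2003)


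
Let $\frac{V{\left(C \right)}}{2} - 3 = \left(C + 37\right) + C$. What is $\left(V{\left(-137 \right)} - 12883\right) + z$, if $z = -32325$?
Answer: $-45676$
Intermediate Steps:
$V{\left(C \right)} = 80 + 4 C$ ($V{\left(C \right)} = 6 + 2 \left(\left(C + 37\right) + C\right) = 6 + 2 \left(\left(37 + C\right) + C\right) = 6 + 2 \left(37 + 2 C\right) = 6 + \left(74 + 4 C\right) = 80 + 4 C$)
$\left(V{\left(-137 \right)} - 12883\right) + z = \left(\left(80 + 4 \left(-137\right)\right) - 12883\right) - 32325 = \left(\left(80 - 548\right) - 12883\right) - 32325 = \left(-468 - 12883\right) - 32325 = -13351 - 32325 = -45676$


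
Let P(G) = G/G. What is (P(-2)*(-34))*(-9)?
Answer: 306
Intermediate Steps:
P(G) = 1
(P(-2)*(-34))*(-9) = (1*(-34))*(-9) = -34*(-9) = 306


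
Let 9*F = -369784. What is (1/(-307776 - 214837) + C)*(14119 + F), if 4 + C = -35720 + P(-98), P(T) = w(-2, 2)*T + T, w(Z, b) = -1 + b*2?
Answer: 509014767015413/522613 ≈ 9.7398e+8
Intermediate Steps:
w(Z, b) = -1 + 2*b
F = -369784/9 (F = (1/9)*(-369784) = -369784/9 ≈ -41087.)
P(T) = 4*T (P(T) = (-1 + 2*2)*T + T = (-1 + 4)*T + T = 3*T + T = 4*T)
C = -36116 (C = -4 + (-35720 + 4*(-98)) = -4 + (-35720 - 392) = -4 - 36112 = -36116)
(1/(-307776 - 214837) + C)*(14119 + F) = (1/(-307776 - 214837) - 36116)*(14119 - 369784/9) = (1/(-522613) - 36116)*(-242713/9) = (-1/522613 - 36116)*(-242713/9) = -18874691109/522613*(-242713/9) = 509014767015413/522613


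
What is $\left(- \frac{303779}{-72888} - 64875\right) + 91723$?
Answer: $\frac{1957200803}{72888} \approx 26852.0$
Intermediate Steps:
$\left(- \frac{303779}{-72888} - 64875\right) + 91723 = \left(\left(-303779\right) \left(- \frac{1}{72888}\right) - 64875\right) + 91723 = \left(\frac{303779}{72888} - 64875\right) + 91723 = - \frac{4728305221}{72888} + 91723 = \frac{1957200803}{72888}$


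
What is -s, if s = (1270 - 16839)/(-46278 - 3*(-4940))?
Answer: -15569/31458 ≈ -0.49491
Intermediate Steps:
s = 15569/31458 (s = -15569/(-46278 + 14820) = -15569/(-31458) = -15569*(-1/31458) = 15569/31458 ≈ 0.49491)
-s = -1*15569/31458 = -15569/31458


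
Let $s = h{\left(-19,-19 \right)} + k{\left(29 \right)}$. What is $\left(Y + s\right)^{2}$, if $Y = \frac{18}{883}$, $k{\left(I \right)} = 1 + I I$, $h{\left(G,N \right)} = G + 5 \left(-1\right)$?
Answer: $\frac{521734625344}{779689} \approx 6.6916 \cdot 10^{5}$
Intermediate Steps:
$h{\left(G,N \right)} = -5 + G$ ($h{\left(G,N \right)} = G - 5 = -5 + G$)
$k{\left(I \right)} = 1 + I^{2}$
$Y = \frac{18}{883}$ ($Y = 18 \cdot \frac{1}{883} = \frac{18}{883} \approx 0.020385$)
$s = 818$ ($s = \left(-5 - 19\right) + \left(1 + 29^{2}\right) = -24 + \left(1 + 841\right) = -24 + 842 = 818$)
$\left(Y + s\right)^{2} = \left(\frac{18}{883} + 818\right)^{2} = \left(\frac{722312}{883}\right)^{2} = \frac{521734625344}{779689}$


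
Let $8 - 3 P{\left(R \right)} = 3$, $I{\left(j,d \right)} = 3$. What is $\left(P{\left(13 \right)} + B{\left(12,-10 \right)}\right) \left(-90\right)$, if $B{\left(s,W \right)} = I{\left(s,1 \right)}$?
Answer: $-420$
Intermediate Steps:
$B{\left(s,W \right)} = 3$
$P{\left(R \right)} = \frac{5}{3}$ ($P{\left(R \right)} = \frac{8}{3} - 1 = \frac{5}{3}$)
$\left(P{\left(13 \right)} + B{\left(12,-10 \right)}\right) \left(-90\right) = \left(\frac{5}{3} + 3\right) \left(-90\right) = \frac{14}{3} \left(-90\right) = -420$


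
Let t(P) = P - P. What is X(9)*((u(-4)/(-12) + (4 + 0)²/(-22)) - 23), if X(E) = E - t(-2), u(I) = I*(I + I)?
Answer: -2613/11 ≈ -237.55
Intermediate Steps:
t(P) = 0
u(I) = 2*I² (u(I) = I*(2*I) = 2*I²)
X(E) = E (X(E) = E - 1*0 = E + 0 = E)
X(9)*((u(-4)/(-12) + (4 + 0)²/(-22)) - 23) = 9*(((2*(-4)²)/(-12) + (4 + 0)²/(-22)) - 23) = 9*(((2*16)*(-1/12) + 4²*(-1/22)) - 23) = 9*((32*(-1/12) + 16*(-1/22)) - 23) = 9*((-8/3 - 8/11) - 23) = 9*(-112/33 - 23) = 9*(-871/33) = -2613/11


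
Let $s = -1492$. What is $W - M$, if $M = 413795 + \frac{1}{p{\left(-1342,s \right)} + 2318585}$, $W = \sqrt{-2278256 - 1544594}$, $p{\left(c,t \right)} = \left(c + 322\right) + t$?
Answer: $- \frac{958379427036}{2316073} + 5 i \sqrt{152914} \approx -4.138 \cdot 10^{5} + 1955.2 i$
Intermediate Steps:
$p{\left(c,t \right)} = 322 + c + t$ ($p{\left(c,t \right)} = \left(322 + c\right) + t = 322 + c + t$)
$W = 5 i \sqrt{152914}$ ($W = \sqrt{-3822850} = 5 i \sqrt{152914} \approx 1955.2 i$)
$M = \frac{958379427036}{2316073}$ ($M = 413795 + \frac{1}{\left(322 - 1342 - 1492\right) + 2318585} = 413795 + \frac{1}{-2512 + 2318585} = 413795 + \frac{1}{2316073} = \frac{958379427036}{2316073} \approx 4.138 \cdot 10^{5}$)
$W - M = 5 i \sqrt{152914} - \frac{958379427036}{2316073} = - \frac{958379427036}{2316073} + 5 i \sqrt{152914}$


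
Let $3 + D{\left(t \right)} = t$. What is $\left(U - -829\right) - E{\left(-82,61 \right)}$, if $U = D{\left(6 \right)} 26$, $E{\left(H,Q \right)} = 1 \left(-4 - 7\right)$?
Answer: $918$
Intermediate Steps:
$D{\left(t \right)} = -3 + t$
$E{\left(H,Q \right)} = -11$ ($E{\left(H,Q \right)} = 1 \left(-11\right) = -11$)
$U = 78$ ($U = \left(-3 + 6\right) 26 = 3 \cdot 26 = 78$)
$\left(U - -829\right) - E{\left(-82,61 \right)} = \left(78 - -829\right) - -11 = \left(78 + 829\right) + 11 = 907 + 11 = 918$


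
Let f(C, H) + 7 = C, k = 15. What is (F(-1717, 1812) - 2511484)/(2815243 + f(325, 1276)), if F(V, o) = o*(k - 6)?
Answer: -2495176/2815561 ≈ -0.88621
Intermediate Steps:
f(C, H) = -7 + C
F(V, o) = 9*o (F(V, o) = o*(15 - 6) = o*9 = 9*o)
(F(-1717, 1812) - 2511484)/(2815243 + f(325, 1276)) = (9*1812 - 2511484)/(2815243 + (-7 + 325)) = (16308 - 2511484)/(2815243 + 318) = -2495176/2815561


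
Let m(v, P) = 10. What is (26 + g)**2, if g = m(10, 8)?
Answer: 1296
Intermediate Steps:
g = 10
(26 + g)**2 = (26 + 10)**2 = 36**2 = 1296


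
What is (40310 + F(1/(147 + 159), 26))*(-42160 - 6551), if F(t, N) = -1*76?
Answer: -1959838374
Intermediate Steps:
F(t, N) = -76
(40310 + F(1/(147 + 159), 26))*(-42160 - 6551) = (40310 - 76)*(-42160 - 6551) = 40234*(-48711) = -1959838374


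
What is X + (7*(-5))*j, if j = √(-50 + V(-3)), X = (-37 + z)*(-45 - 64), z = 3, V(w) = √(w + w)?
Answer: 3706 - 35*√(-50 + I*√6) ≈ 3699.9 - 247.56*I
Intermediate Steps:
V(w) = √2*√w (V(w) = √(2*w) = √2*√w)
X = 3706 (X = (-37 + 3)*(-45 - 64) = -34*(-109) = 3706)
j = √(-50 + I*√6) (j = √(-50 + √2*√(-3)) = √(-50 + √2*(I*√3)) = √(-50 + I*√6) ≈ 0.17315 + 7.0732*I)
X + (7*(-5))*j = 3706 + (7*(-5))*√(-50 + I*√6) = 3706 - 35*√(-50 + I*√6)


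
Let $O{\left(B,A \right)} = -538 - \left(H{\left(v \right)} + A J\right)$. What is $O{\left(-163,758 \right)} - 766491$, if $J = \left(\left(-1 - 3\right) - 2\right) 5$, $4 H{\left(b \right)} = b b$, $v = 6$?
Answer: $-744298$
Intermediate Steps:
$H{\left(b \right)} = \frac{b^{2}}{4}$ ($H{\left(b \right)} = \frac{b b}{4} = \frac{b^{2}}{4}$)
$J = -30$ ($J = \left(-4 - 2\right) 5 = \left(-6\right) 5 = -30$)
$O{\left(B,A \right)} = -547 + 30 A$ ($O{\left(B,A \right)} = -538 - \left(\frac{6^{2}}{4} + A \left(-30\right)\right) = -538 - \left(\frac{1}{4} \cdot 36 - 30 A\right) = -538 - \left(9 - 30 A\right) = -538 + \left(-9 + 30 A\right) = -547 + 30 A$)
$O{\left(-163,758 \right)} - 766491 = \left(-547 + 30 \cdot 758\right) - 766491 = \left(-547 + 22740\right) - 766491 = 22193 - 766491 = -744298$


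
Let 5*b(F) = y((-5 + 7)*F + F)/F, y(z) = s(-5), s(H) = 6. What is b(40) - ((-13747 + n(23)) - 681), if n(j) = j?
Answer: 1440503/100 ≈ 14405.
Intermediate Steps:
y(z) = 6
b(F) = 6/(5*F) (b(F) = (6/F)/5 = 6/(5*F))
b(40) - ((-13747 + n(23)) - 681) = (6/5)/40 - ((-13747 + 23) - 681) = (6/5)*(1/40) - (-13724 - 681) = 3/100 - 1*(-14405) = 3/100 + 14405 = 1440503/100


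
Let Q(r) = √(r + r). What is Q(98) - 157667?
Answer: -157653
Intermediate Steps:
Q(r) = √2*√r (Q(r) = √(2*r) = √2*√r)
Q(98) - 157667 = √2*√98 - 157667 = √2*(7*√2) - 157667 = 14 - 157667 = -157653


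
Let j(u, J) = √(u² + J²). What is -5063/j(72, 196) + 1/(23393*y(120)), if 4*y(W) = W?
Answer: 1/701790 - 5063*√109/2180 ≈ -24.247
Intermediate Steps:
j(u, J) = √(J² + u²)
y(W) = W/4
-5063/j(72, 196) + 1/(23393*y(120)) = -5063/√(196² + 72²) + 1/(23393*(((¼)*120))) = -5063/√(38416 + 5184) + (1/23393)/30 = -5063*√109/2180 + (1/23393)*(1/30) = -5063*√109/2180 + 1/701790 = 1/701790 - 5063*√109/2180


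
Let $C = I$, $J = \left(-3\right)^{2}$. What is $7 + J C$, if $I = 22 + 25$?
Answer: $430$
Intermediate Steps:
$J = 9$
$I = 47$
$C = 47$
$7 + J C = 7 + 9 \cdot 47 = 7 + 423 = 430$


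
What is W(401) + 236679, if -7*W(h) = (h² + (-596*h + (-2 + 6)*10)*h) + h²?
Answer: 13879501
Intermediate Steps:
W(h) = -2*h²/7 - h*(40 - 596*h)/7 (W(h) = -((h² + (-596*h + (-2 + 6)*10)*h) + h²)/7 = -((h² + (-596*h + 4*10)*h) + h²)/7 = -((h² + (-596*h + 40)*h) + h²)/7 = -((h² + (40 - 596*h)*h) + h²)/7 = -((h² + h*(40 - 596*h)) + h²)/7 = -(2*h² + h*(40 - 596*h))/7 = -2*h²/7 - h*(40 - 596*h)/7)
W(401) + 236679 = (2/7)*401*(-20 + 297*401) + 236679 = (2/7)*401*(-20 + 119097) + 236679 = (2/7)*401*119077 + 236679 = 13642822 + 236679 = 13879501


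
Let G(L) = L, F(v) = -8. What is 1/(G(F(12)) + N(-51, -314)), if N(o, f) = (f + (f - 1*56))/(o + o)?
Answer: -17/22 ≈ -0.77273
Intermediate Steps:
N(o, f) = (-56 + 2*f)/(2*o) (N(o, f) = (f + (f - 56))/((2*o)) = (f + (-56 + f))*(1/(2*o)) = (-56 + 2*f)*(1/(2*o)) = (-56 + 2*f)/(2*o))
1/(G(F(12)) + N(-51, -314)) = 1/(-8 + (-28 - 314)/(-51)) = 1/(-8 - 1/51*(-342)) = 1/(-8 + 114/17) = 1/(-22/17) = -17/22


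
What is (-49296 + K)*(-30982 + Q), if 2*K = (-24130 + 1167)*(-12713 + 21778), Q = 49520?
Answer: -1930345135303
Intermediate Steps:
K = -208159595/2 (K = ((-24130 + 1167)*(-12713 + 21778))/2 = (-22963*9065)/2 = (½)*(-208159595) = -208159595/2 ≈ -1.0408e+8)
(-49296 + K)*(-30982 + Q) = (-49296 - 208159595/2)*(-30982 + 49520) = -208258187/2*18538 = -1930345135303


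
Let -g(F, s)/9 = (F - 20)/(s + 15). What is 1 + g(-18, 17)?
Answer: 187/16 ≈ 11.688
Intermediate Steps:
g(F, s) = -9*(-20 + F)/(15 + s) (g(F, s) = -9*(F - 20)/(s + 15) = -9*(-20 + F)/(15 + s))
1 + g(-18, 17) = 1 + 9*(20 - 1*(-18))/(15 + 17) = 1 + 9*(20 + 18)/32 = 1 + 9*(1/32)*38 = 1 + 171/16 = 187/16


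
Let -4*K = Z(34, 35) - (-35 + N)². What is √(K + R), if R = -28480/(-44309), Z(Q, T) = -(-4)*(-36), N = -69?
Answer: 2*√1345167404565/44309 ≈ 52.351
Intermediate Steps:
Z(Q, T) = -144 (Z(Q, T) = -1*144 = -144)
K = 2740 (K = -(-144 - (-35 - 69)²)/4 = -(-144 - 1*(-104)²)/4 = -(-144 - 1*10816)/4 = -(-144 - 10816)/4 = -¼*(-10960) = 2740)
R = 28480/44309 (R = -28480*(-1/44309) = 28480/44309 ≈ 0.64276)
√(K + R) = √(2740 + 28480/44309) = √(121435140/44309) = 2*√1345167404565/44309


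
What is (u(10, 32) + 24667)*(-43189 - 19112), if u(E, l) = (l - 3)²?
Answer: -1589173908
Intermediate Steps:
u(E, l) = (-3 + l)²
(u(10, 32) + 24667)*(-43189 - 19112) = ((-3 + 32)² + 24667)*(-43189 - 19112) = (29² + 24667)*(-62301) = (841 + 24667)*(-62301) = 25508*(-62301) = -1589173908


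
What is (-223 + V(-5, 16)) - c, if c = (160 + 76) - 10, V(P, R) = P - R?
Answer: -470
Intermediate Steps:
c = 226 (c = 236 - 10 = 226)
(-223 + V(-5, 16)) - c = (-223 + (-5 - 1*16)) - 1*226 = (-223 + (-5 - 16)) - 226 = (-223 - 21) - 226 = -244 - 226 = -470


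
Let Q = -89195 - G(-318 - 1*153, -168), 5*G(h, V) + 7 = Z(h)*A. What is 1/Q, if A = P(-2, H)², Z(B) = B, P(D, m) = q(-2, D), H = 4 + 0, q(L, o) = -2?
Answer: -5/444084 ≈ -1.1259e-5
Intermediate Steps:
H = 4
P(D, m) = -2
A = 4 (A = (-2)² = 4)
G(h, V) = -7/5 + 4*h/5 (G(h, V) = -7/5 + (h*4)/5 = -7/5 + (4*h)/5 = -7/5 + 4*h/5)
Q = -444084/5 (Q = -89195 - (-7/5 + 4*(-318 - 1*153)/5) = -89195 - (-7/5 + 4*(-318 - 153)/5) = -89195 - (-7/5 + (⅘)*(-471)) = -89195 - (-7/5 - 1884/5) = -89195 - 1*(-1891/5) = -89195 + 1891/5 = -444084/5 ≈ -88817.)
1/Q = 1/(-444084/5) = -5/444084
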